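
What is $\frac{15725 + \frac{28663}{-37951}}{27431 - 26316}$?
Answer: $\frac{596750812}{42315365} \approx 14.102$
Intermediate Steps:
$\frac{15725 + \frac{28663}{-37951}}{27431 - 26316} = \frac{15725 + 28663 \left(- \frac{1}{37951}\right)}{1115} = \left(15725 - \frac{28663}{37951}\right) \frac{1}{1115} = \frac{596750812}{37951} \cdot \frac{1}{1115} = \frac{596750812}{42315365}$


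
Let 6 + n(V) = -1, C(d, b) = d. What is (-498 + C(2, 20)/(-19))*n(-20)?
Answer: 66248/19 ≈ 3486.7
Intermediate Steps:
n(V) = -7 (n(V) = -6 - 1 = -7)
(-498 + C(2, 20)/(-19))*n(-20) = (-498 + 2/(-19))*(-7) = (-498 + 2*(-1/19))*(-7) = (-498 - 2/19)*(-7) = -9464/19*(-7) = 66248/19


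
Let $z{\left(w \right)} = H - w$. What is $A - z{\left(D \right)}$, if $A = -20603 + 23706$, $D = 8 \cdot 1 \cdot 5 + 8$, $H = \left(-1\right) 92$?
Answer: $3243$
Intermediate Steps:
$H = -92$
$D = 48$ ($D = 8 \cdot 5 + 8 = 40 + 8 = 48$)
$A = 3103$
$z{\left(w \right)} = -92 - w$
$A - z{\left(D \right)} = 3103 - \left(-92 - 48\right) = 3103 - -140 = 3103 + 140 = 3243$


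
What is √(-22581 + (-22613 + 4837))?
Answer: I*√40357 ≈ 200.89*I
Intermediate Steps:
√(-22581 + (-22613 + 4837)) = √(-22581 - 17776) = √(-40357) = I*√40357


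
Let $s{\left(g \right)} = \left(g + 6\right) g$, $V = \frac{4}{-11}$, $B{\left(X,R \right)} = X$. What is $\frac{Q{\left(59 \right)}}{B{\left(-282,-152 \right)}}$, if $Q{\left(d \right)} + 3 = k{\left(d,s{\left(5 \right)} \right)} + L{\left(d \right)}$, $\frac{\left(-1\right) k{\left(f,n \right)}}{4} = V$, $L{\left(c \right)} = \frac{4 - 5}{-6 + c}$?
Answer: $\frac{152}{27401} \approx 0.0055472$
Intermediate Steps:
$V = - \frac{4}{11}$ ($V = 4 \left(- \frac{1}{11}\right) = - \frac{4}{11} \approx -0.36364$)
$L{\left(c \right)} = - \frac{1}{-6 + c}$
$s{\left(g \right)} = g \left(6 + g\right)$ ($s{\left(g \right)} = \left(6 + g\right) g = g \left(6 + g\right)$)
$k{\left(f,n \right)} = \frac{16}{11}$ ($k{\left(f,n \right)} = \left(-4\right) \left(- \frac{4}{11}\right) = \frac{16}{11}$)
$Q{\left(d \right)} = - \frac{17}{11} - \frac{1}{-6 + d}$ ($Q{\left(d \right)} = -3 + \left(\frac{16}{11} - \frac{1}{-6 + d}\right) = - \frac{17}{11} - \frac{1}{-6 + d}$)
$\frac{Q{\left(59 \right)}}{B{\left(-282,-152 \right)}} = \frac{\frac{1}{11} \frac{1}{-6 + 59} \left(91 - 1003\right)}{-282} = \frac{91 - 1003}{11 \cdot 53} \left(- \frac{1}{282}\right) = \frac{1}{11} \cdot \frac{1}{53} \left(-912\right) \left(- \frac{1}{282}\right) = \left(- \frac{912}{583}\right) \left(- \frac{1}{282}\right) = \frac{152}{27401}$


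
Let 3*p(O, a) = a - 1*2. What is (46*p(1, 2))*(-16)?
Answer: 0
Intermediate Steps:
p(O, a) = -⅔ + a/3 (p(O, a) = (a - 1*2)/3 = (a - 2)/3 = (-2 + a)/3 = -⅔ + a/3)
(46*p(1, 2))*(-16) = (46*(-⅔ + (⅓)*2))*(-16) = (46*(-⅔ + ⅔))*(-16) = (46*0)*(-16) = 0*(-16) = 0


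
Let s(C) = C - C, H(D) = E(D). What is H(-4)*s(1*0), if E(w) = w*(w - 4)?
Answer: 0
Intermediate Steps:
E(w) = w*(-4 + w)
H(D) = D*(-4 + D)
s(C) = 0
H(-4)*s(1*0) = -4*(-4 - 4)*0 = -4*(-8)*0 = 32*0 = 0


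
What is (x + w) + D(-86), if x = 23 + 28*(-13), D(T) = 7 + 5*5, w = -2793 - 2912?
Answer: -6014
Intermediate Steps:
w = -5705
D(T) = 32 (D(T) = 7 + 25 = 32)
x = -341 (x = 23 - 364 = -341)
(x + w) + D(-86) = (-341 - 5705) + 32 = -6046 + 32 = -6014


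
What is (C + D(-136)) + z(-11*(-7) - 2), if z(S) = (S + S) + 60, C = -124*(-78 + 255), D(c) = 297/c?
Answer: -2956665/136 ≈ -21740.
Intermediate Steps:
C = -21948 (C = -124*177 = -21948)
z(S) = 60 + 2*S (z(S) = 2*S + 60 = 60 + 2*S)
(C + D(-136)) + z(-11*(-7) - 2) = (-21948 + 297/(-136)) + (60 + 2*(-11*(-7) - 2)) = (-21948 + 297*(-1/136)) + (60 + 2*(77 - 2)) = (-21948 - 297/136) + (60 + 2*75) = -2985225/136 + (60 + 150) = -2985225/136 + 210 = -2956665/136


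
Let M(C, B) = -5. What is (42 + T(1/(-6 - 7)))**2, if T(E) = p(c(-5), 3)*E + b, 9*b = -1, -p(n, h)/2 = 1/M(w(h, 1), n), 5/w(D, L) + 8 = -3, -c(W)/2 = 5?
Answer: 599613169/342225 ≈ 1752.1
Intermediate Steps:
c(W) = -10 (c(W) = -2*5 = -10)
w(D, L) = -5/11 (w(D, L) = 5/(-8 - 3) = 5/(-11) = 5*(-1/11) = -5/11)
p(n, h) = 2/5 (p(n, h) = -2/(-5) = -2*(-1/5) = 2/5)
b = -1/9 (b = (1/9)*(-1) = -1/9 ≈ -0.11111)
T(E) = -1/9 + 2*E/5 (T(E) = 2*E/5 - 1/9 = -1/9 + 2*E/5)
(42 + T(1/(-6 - 7)))**2 = (42 + (-1/9 + 2/(5*(-6 - 7))))**2 = (42 + (-1/9 + (2/5)/(-13)))**2 = (42 + (-1/9 + (2/5)*(-1/13)))**2 = (42 + (-1/9 - 2/65))**2 = (42 - 83/585)**2 = (24487/585)**2 = 599613169/342225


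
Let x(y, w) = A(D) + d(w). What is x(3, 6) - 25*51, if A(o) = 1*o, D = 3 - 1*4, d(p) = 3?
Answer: -1273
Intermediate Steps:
D = -1 (D = 3 - 4 = -1)
A(o) = o
x(y, w) = 2 (x(y, w) = -1 + 3 = 2)
x(3, 6) - 25*51 = 2 - 25*51 = 2 - 1275 = -1273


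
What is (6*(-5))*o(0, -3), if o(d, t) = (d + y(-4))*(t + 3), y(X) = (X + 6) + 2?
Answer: 0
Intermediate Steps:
y(X) = 8 + X (y(X) = (6 + X) + 2 = 8 + X)
o(d, t) = (3 + t)*(4 + d) (o(d, t) = (d + (8 - 4))*(t + 3) = (d + 4)*(3 + t) = (4 + d)*(3 + t) = (3 + t)*(4 + d))
(6*(-5))*o(0, -3) = (6*(-5))*(12 + 3*0 + 4*(-3) + 0*(-3)) = -30*(12 + 0 - 12 + 0) = -30*0 = 0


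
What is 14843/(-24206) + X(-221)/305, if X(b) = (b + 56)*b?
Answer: 175628935/1476566 ≈ 118.94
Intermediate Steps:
X(b) = b*(56 + b) (X(b) = (56 + b)*b = b*(56 + b))
14843/(-24206) + X(-221)/305 = 14843/(-24206) - 221*(56 - 221)/305 = 14843*(-1/24206) - 221*(-165)*(1/305) = -14843/24206 + 36465*(1/305) = -14843/24206 + 7293/61 = 175628935/1476566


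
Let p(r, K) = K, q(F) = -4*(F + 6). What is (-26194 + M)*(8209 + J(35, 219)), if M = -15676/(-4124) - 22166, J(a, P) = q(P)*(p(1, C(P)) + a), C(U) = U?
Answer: 10987646419231/1031 ≈ 1.0657e+10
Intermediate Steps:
q(F) = -24 - 4*F (q(F) = -4*(6 + F) = -24 - 4*F)
J(a, P) = (-24 - 4*P)*(P + a)
M = -22849227/1031 (M = -15676*(-1/4124) - 22166 = 3919/1031 - 22166 = -22849227/1031 ≈ -22162.)
(-26194 + M)*(8209 + J(35, 219)) = (-26194 - 22849227/1031)*(8209 - 4*(6 + 219)*(219 + 35)) = -49855241*(8209 - 4*225*254)/1031 = -49855241*(8209 - 228600)/1031 = -49855241/1031*(-220391) = 10987646419231/1031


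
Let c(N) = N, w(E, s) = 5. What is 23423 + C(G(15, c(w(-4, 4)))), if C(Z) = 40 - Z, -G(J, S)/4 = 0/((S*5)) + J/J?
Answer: 23467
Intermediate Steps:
G(J, S) = -4 (G(J, S) = -4*(0/((S*5)) + J/J) = -4*(0/((5*S)) + 1) = -4*(0*(1/(5*S)) + 1) = -4*(0 + 1) = -4*1 = -4)
23423 + C(G(15, c(w(-4, 4)))) = 23423 + (40 - 1*(-4)) = 23423 + (40 + 4) = 23423 + 44 = 23467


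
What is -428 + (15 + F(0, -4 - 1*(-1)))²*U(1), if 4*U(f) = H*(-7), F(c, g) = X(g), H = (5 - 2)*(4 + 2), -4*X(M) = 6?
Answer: -49351/8 ≈ -6168.9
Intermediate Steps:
X(M) = -3/2 (X(M) = -¼*6 = -3/2)
H = 18 (H = 3*6 = 18)
F(c, g) = -3/2
U(f) = -63/2 (U(f) = (18*(-7))/4 = (¼)*(-126) = -63/2)
-428 + (15 + F(0, -4 - 1*(-1)))²*U(1) = -428 + (15 - 3/2)²*(-63/2) = -428 + (27/2)²*(-63/2) = -428 + (729/4)*(-63/2) = -428 - 45927/8 = -49351/8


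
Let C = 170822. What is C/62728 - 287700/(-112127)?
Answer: 18600301997/3516751228 ≈ 5.2891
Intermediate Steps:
C/62728 - 287700/(-112127) = 170822/62728 - 287700/(-112127) = 170822*(1/62728) - 287700*(-1/112127) = 85411/31364 + 287700/112127 = 18600301997/3516751228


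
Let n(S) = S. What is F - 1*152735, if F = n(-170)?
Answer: -152905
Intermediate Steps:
F = -170
F - 1*152735 = -170 - 1*152735 = -170 - 152735 = -152905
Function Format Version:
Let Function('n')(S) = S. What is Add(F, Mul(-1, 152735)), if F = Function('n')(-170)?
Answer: -152905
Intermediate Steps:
F = -170
Add(F, Mul(-1, 152735)) = Add(-170, Mul(-1, 152735)) = Add(-170, -152735) = -152905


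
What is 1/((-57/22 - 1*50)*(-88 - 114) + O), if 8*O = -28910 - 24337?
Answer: 88/349139 ≈ 0.00025205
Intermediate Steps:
O = -53247/8 (O = (-28910 - 24337)/8 = (⅛)*(-53247) = -53247/8 ≈ -6655.9)
1/((-57/22 - 1*50)*(-88 - 114) + O) = 1/((-57/22 - 1*50)*(-88 - 114) - 53247/8) = 1/((-57*1/22 - 50)*(-202) - 53247/8) = 1/((-57/22 - 50)*(-202) - 53247/8) = 1/(-1157/22*(-202) - 53247/8) = 1/(116857/11 - 53247/8) = 1/(349139/88) = 88/349139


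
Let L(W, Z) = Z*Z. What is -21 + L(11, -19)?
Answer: 340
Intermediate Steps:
L(W, Z) = Z²
-21 + L(11, -19) = -21 + (-19)² = -21 + 361 = 340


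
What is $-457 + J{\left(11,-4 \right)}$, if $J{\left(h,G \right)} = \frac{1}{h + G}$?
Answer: $- \frac{3198}{7} \approx -456.86$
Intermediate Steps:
$J{\left(h,G \right)} = \frac{1}{G + h}$
$-457 + J{\left(11,-4 \right)} = -457 + \frac{1}{-4 + 11} = -457 + \frac{1}{7} = - \frac{3198}{7}$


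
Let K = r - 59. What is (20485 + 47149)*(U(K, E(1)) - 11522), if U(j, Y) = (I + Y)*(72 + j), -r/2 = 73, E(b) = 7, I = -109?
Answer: 138243896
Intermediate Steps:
r = -146 (r = -2*73 = -146)
K = -205 (K = -146 - 59 = -205)
U(j, Y) = (-109 + Y)*(72 + j)
(20485 + 47149)*(U(K, E(1)) - 11522) = (20485 + 47149)*((-7848 - 109*(-205) + 72*7 + 7*(-205)) - 11522) = 67634*((-7848 + 22345 + 504 - 1435) - 11522) = 67634*(13566 - 11522) = 67634*2044 = 138243896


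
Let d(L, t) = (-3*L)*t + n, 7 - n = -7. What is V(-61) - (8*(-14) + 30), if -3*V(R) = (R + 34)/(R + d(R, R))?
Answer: 919211/11210 ≈ 81.999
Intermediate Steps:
n = 14 (n = 7 - 1*(-7) = 7 + 7 = 14)
d(L, t) = 14 - 3*L*t (d(L, t) = (-3*L)*t + 14 = -3*L*t + 14 = 14 - 3*L*t)
V(R) = -(34 + R)/(3*(14 + R - 3*R**2)) (V(R) = -(R + 34)/(3*(R + (14 - 3*R*R))) = -(34 + R)/(3*(R + (14 - 3*R**2))) = -(34 + R)/(3*(14 + R - 3*R**2)))
V(-61) - (8*(-14) + 30) = (34 - 61)/(3*(-14 - 1*(-61) + 3*(-61)**2)) - (8*(-14) + 30) = (1/3)*(-27)/(-14 + 61 + 3*3721) - (-112 + 30) = (1/3)*(-27)/(-14 + 61 + 11163) - 1*(-82) = (1/3)*(-27)/11210 + 82 = (1/3)*(1/11210)*(-27) + 82 = -9/11210 + 82 = 919211/11210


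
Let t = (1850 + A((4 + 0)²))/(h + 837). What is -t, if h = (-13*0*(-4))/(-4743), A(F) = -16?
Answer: -1834/837 ≈ -2.1912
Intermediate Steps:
h = 0 (h = (0*(-4))*(-1/4743) = 0*(-1/4743) = 0)
t = 1834/837 (t = (1850 - 16)/(0 + 837) = 1834/837 ≈ 2.1912)
-t = -1*1834/837 = -1834/837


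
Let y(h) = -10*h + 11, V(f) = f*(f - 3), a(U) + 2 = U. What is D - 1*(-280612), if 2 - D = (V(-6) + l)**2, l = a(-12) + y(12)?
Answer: 275853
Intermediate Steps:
a(U) = -2 + U
V(f) = f*(-3 + f)
y(h) = 11 - 10*h
l = -123 (l = (-2 - 12) + (11 - 10*12) = -14 + (11 - 120) = -14 - 109 = -123)
D = -4759 (D = 2 - (-6*(-3 - 6) - 123)**2 = 2 - (-6*(-9) - 123)**2 = 2 - (54 - 123)**2 = 2 - 1*(-69)**2 = 2 - 1*4761 = 2 - 4761 = -4759)
D - 1*(-280612) = -4759 - 1*(-280612) = -4759 + 280612 = 275853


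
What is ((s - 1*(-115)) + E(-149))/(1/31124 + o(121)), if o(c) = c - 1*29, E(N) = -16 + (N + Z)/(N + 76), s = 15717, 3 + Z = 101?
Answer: 35936361756/209028857 ≈ 171.92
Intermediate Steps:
Z = 98 (Z = -3 + 101 = 98)
E(N) = -16 + (98 + N)/(76 + N) (E(N) = -16 + (N + 98)/(N + 76) = -16 + (98 + N)/(76 + N))
o(c) = -29 + c (o(c) = c - 29 = -29 + c)
((s - 1*(-115)) + E(-149))/(1/31124 + o(121)) = ((15717 - 1*(-115)) + (-1118 - 15*(-149))/(76 - 149))/(1/31124 + (-29 + 121)) = ((15717 + 115) + (-1118 + 2235)/(-73))/(1/31124 + 92) = (15832 - 1/73*1117)/(2863409/31124) = (15832 - 1117/73)*(31124/2863409) = (1154619/73)*(31124/2863409) = 35936361756/209028857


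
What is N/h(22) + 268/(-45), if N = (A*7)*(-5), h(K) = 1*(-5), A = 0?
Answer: -268/45 ≈ -5.9556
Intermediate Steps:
h(K) = -5
N = 0 (N = (0*7)*(-5) = 0*(-5) = 0)
N/h(22) + 268/(-45) = 0/(-5) + 268/(-45) = 0*(-1/5) + 268*(-1/45) = 0 - 268/45 = -268/45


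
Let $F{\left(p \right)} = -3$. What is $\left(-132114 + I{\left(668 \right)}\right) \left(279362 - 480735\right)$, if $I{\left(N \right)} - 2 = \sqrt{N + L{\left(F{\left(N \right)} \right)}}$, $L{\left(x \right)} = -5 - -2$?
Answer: $26603789776 - 201373 \sqrt{665} \approx 2.6599 \cdot 10^{10}$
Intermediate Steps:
$L{\left(x \right)} = -3$ ($L{\left(x \right)} = -5 + 2 = -3$)
$I{\left(N \right)} = 2 + \sqrt{-3 + N}$ ($I{\left(N \right)} = 2 + \sqrt{N - 3} = 2 + \sqrt{-3 + N}$)
$\left(-132114 + I{\left(668 \right)}\right) \left(279362 - 480735\right) = \left(-132114 + \left(2 + \sqrt{-3 + 668}\right)\right) \left(279362 - 480735\right) = \left(-132114 + \left(2 + \sqrt{665}\right)\right) \left(-201373\right) = \left(-132112 + \sqrt{665}\right) \left(-201373\right) = 26603789776 - 201373 \sqrt{665}$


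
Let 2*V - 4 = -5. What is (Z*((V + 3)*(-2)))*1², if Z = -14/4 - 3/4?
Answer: 85/4 ≈ 21.250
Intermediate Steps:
V = -½ (V = 2 + (½)*(-5) = 2 - 5/2 = -½ ≈ -0.50000)
Z = -17/4 (Z = -14*¼ - 3*¼ = -7/2 - ¾ = -17/4 ≈ -4.2500)
(Z*((V + 3)*(-2)))*1² = -17*(-½ + 3)*(-2)/4*1² = -85*(-2)/8*1 = -17/4*(-5)*1 = (85/4)*1 = 85/4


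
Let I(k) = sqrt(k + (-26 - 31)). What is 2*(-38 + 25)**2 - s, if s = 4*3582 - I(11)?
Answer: -13990 + I*sqrt(46) ≈ -13990.0 + 6.7823*I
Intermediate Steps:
I(k) = sqrt(-57 + k) (I(k) = sqrt(k - 57) = sqrt(-57 + k))
s = 14328 - I*sqrt(46) (s = 4*3582 - sqrt(-57 + 11) = 14328 - sqrt(-46) = 14328 - I*sqrt(46) ≈ 14328.0 - 6.7823*I)
2*(-38 + 25)**2 - s = 2*(-38 + 25)**2 - (14328 - I*sqrt(46)) = 2*(-13)**2 + (-14328 + I*sqrt(46)) = 2*169 + (-14328 + I*sqrt(46)) = 338 + (-14328 + I*sqrt(46)) = -13990 + I*sqrt(46)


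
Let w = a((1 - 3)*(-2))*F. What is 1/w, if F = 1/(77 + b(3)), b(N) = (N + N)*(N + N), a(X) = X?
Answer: 113/4 ≈ 28.250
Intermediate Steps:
b(N) = 4*N**2 (b(N) = (2*N)*(2*N) = 4*N**2)
F = 1/113 (F = 1/(77 + 4*3**2) = 1/(77 + 4*9) = 1/(77 + 36) = 1/113 ≈ 0.0088496)
w = 4/113 (w = ((1 - 3)*(-2))*(1/113) = -2*(-2)*(1/113) = 4*(1/113) = 4/113 ≈ 0.035398)
1/w = 1/(4/113) = 113/4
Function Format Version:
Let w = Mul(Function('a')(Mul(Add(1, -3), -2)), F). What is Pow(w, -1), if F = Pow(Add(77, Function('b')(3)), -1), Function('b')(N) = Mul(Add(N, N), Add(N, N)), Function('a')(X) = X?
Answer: Rational(113, 4) ≈ 28.250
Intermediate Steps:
Function('b')(N) = Mul(4, Pow(N, 2)) (Function('b')(N) = Mul(Mul(2, N), Mul(2, N)) = Mul(4, Pow(N, 2)))
F = Rational(1, 113) (F = Pow(Add(77, Mul(4, Pow(3, 2))), -1) = Pow(Add(77, Mul(4, 9)), -1) = Pow(Add(77, 36), -1) = Pow(113, -1) = Rational(1, 113) ≈ 0.0088496)
w = Rational(4, 113) (w = Mul(Mul(Add(1, -3), -2), Rational(1, 113)) = Mul(Mul(-2, -2), Rational(1, 113)) = Mul(4, Rational(1, 113)) = Rational(4, 113) ≈ 0.035398)
Pow(w, -1) = Pow(Rational(4, 113), -1) = Rational(113, 4)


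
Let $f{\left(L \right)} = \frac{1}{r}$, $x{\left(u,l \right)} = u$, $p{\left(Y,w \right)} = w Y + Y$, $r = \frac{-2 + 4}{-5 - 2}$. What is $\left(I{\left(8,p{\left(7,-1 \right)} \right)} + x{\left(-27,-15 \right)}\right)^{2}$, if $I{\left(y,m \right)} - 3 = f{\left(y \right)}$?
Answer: $\frac{3025}{4} \approx 756.25$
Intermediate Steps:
$r = - \frac{2}{7}$ ($r = \frac{2}{-7} = 2 \left(- \frac{1}{7}\right) = - \frac{2}{7} \approx -0.28571$)
$p{\left(Y,w \right)} = Y + Y w$ ($p{\left(Y,w \right)} = Y w + Y = Y + Y w$)
$f{\left(L \right)} = - \frac{7}{2}$ ($f{\left(L \right)} = \frac{1}{- \frac{2}{7}} = - \frac{7}{2}$)
$I{\left(y,m \right)} = - \frac{1}{2}$ ($I{\left(y,m \right)} = 3 - \frac{7}{2} = - \frac{1}{2}$)
$\left(I{\left(8,p{\left(7,-1 \right)} \right)} + x{\left(-27,-15 \right)}\right)^{2} = \left(- \frac{1}{2} - 27\right)^{2} = \left(- \frac{55}{2}\right)^{2} = \frac{3025}{4}$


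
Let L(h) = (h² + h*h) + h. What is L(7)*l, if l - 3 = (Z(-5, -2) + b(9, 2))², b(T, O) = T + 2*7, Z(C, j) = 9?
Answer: 107835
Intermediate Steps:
b(T, O) = 14 + T (b(T, O) = T + 14 = 14 + T)
L(h) = h + 2*h² (L(h) = (h² + h²) + h = 2*h² + h = h + 2*h²)
l = 1027 (l = 3 + (9 + (14 + 9))² = 3 + (9 + 23)² = 3 + 32² = 3 + 1024 = 1027)
L(7)*l = (7*(1 + 2*7))*1027 = (7*(1 + 14))*1027 = (7*15)*1027 = 105*1027 = 107835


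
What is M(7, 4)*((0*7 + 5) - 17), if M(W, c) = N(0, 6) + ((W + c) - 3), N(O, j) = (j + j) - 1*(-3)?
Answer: -276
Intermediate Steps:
N(O, j) = 3 + 2*j (N(O, j) = 2*j + 3 = 3 + 2*j)
M(W, c) = 12 + W + c (M(W, c) = (3 + 2*6) + ((W + c) - 3) = (3 + 12) + (-3 + W + c) = 15 + (-3 + W + c) = 12 + W + c)
M(7, 4)*((0*7 + 5) - 17) = (12 + 7 + 4)*((0*7 + 5) - 17) = 23*((0 + 5) - 17) = 23*(5 - 17) = 23*(-12) = -276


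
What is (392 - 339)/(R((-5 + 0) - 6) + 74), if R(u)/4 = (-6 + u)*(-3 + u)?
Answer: 53/1026 ≈ 0.051657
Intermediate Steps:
R(u) = 4*(-6 + u)*(-3 + u) (R(u) = 4*((-6 + u)*(-3 + u)) = 4*(-6 + u)*(-3 + u))
(392 - 339)/(R((-5 + 0) - 6) + 74) = (392 - 339)/((72 - 36*((-5 + 0) - 6) + 4*((-5 + 0) - 6)**2) + 74) = 53/((72 - 36*(-5 - 6) + 4*(-5 - 6)**2) + 74) = 53/((72 - 36*(-11) + 4*(-11)**2) + 74) = 53/((72 + 396 + 4*121) + 74) = 53/((72 + 396 + 484) + 74) = 53/(952 + 74) = 53/1026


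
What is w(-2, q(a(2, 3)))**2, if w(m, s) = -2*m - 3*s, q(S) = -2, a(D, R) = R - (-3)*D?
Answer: 100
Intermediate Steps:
a(D, R) = R + 3*D
w(m, s) = -3*s - 2*m
w(-2, q(a(2, 3)))**2 = (-3*(-2) - 2*(-2))**2 = (6 + 4)**2 = 10**2 = 100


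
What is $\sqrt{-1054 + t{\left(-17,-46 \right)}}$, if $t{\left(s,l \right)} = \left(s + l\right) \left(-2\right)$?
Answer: $4 i \sqrt{58} \approx 30.463 i$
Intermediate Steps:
$t{\left(s,l \right)} = - 2 l - 2 s$ ($t{\left(s,l \right)} = \left(l + s\right) \left(-2\right) = - 2 l - 2 s$)
$\sqrt{-1054 + t{\left(-17,-46 \right)}} = \sqrt{-1054 - -126} = \sqrt{-1054 + \left(92 + 34\right)} = \sqrt{-1054 + 126} = \sqrt{-928} = 4 i \sqrt{58}$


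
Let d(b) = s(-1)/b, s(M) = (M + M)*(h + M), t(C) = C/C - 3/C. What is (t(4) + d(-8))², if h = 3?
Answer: 9/16 ≈ 0.56250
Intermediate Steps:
t(C) = 1 - 3/C
s(M) = 2*M*(3 + M) (s(M) = (M + M)*(3 + M) = (2*M)*(3 + M) = 2*M*(3 + M))
d(b) = -4/b (d(b) = (2*(-1)*(3 - 1))/b = (2*(-1)*2)/b = -4/b)
(t(4) + d(-8))² = ((-3 + 4)/4 - 4/(-8))² = ((¼)*1 - 4*(-⅛))² = (¼ + ½)² = (¾)² = 9/16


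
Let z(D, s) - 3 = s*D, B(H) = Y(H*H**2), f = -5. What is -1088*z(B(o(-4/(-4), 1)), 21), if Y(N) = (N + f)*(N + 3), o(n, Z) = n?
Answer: 362304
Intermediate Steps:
Y(N) = (-5 + N)*(3 + N) (Y(N) = (N - 5)*(N + 3) = (-5 + N)*(3 + N))
B(H) = -15 + H**6 - 2*H**3 (B(H) = -15 + (H*H**2)**2 - 2*H*H**2 = -15 + (H**3)**2 - 2*H**3 = -15 + H**6 - 2*H**3)
z(D, s) = 3 + D*s (z(D, s) = 3 + s*D = 3 + D*s)
-1088*z(B(o(-4/(-4), 1)), 21) = -1088*(3 + (-15 + (-4/(-4))**6 - 2*(-4/(-4))**3)*21) = -1088*(3 + (-15 + (-4*(-1/4))**6 - 2*(-4*(-1/4))**3)*21) = -1088*(3 + (-15 + 1**6 - 2*1**3)*21) = -1088*(3 + (-15 + 1 - 2*1)*21) = -1088*(3 + (-15 + 1 - 2)*21) = -1088*(3 - 16*21) = -1088*(3 - 336) = -1088*(-333) = 362304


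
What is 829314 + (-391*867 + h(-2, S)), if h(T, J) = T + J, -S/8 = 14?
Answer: 490203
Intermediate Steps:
S = -112 (S = -8*14 = -112)
h(T, J) = J + T
829314 + (-391*867 + h(-2, S)) = 829314 + (-391*867 + (-112 - 2)) = 829314 + (-338997 - 114) = 829314 - 339111 = 490203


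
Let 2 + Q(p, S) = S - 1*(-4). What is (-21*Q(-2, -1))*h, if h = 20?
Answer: -420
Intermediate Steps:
Q(p, S) = 2 + S (Q(p, S) = -2 + (S - 1*(-4)) = -2 + (S + 4) = -2 + (4 + S) = 2 + S)
(-21*Q(-2, -1))*h = -21*(2 - 1)*20 = -21*1*20 = -21*20 = -420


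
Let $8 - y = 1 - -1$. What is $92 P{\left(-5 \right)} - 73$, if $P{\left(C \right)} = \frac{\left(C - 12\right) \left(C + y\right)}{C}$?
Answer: $\frac{1199}{5} \approx 239.8$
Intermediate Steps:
$y = 6$ ($y = 8 - \left(1 - -1\right) = 8 - \left(1 + 1\right) = 8 - 2 = 6$)
$P{\left(C \right)} = \frac{\left(-12 + C\right) \left(6 + C\right)}{C}$ ($P{\left(C \right)} = \frac{\left(C - 12\right) \left(C + 6\right)}{C} = \frac{\left(-12 + C\right) \left(6 + C\right)}{C}$)
$92 P{\left(-5 \right)} - 73 = 92 \left(-6 - 5 - \frac{72}{-5}\right) - 73 = 92 \left(-6 - 5 - - \frac{72}{5}\right) - 73 = 92 \left(-6 - 5 + \frac{72}{5}\right) - 73 = 92 \cdot \frac{17}{5} - 73 = \frac{1564}{5} - 73 = \frac{1199}{5}$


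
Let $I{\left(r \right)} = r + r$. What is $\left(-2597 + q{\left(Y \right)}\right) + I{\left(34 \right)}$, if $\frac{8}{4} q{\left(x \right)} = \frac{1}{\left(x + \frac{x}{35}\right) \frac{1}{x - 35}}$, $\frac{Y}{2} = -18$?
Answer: $- \frac{6552683}{2592} \approx -2528.0$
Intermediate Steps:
$Y = -36$ ($Y = 2 \left(-18\right) = -36$)
$I{\left(r \right)} = 2 r$
$q{\left(x \right)} = \frac{35 \left(-35 + x\right)}{72 x}$ ($q{\left(x \right)} = \frac{1}{2 \frac{x + \frac{x}{35}}{x - 35}} = \frac{1}{2 \frac{x + x \frac{1}{35}}{-35 + x}} = \frac{1}{2 \frac{x + \frac{x}{35}}{-35 + x}} = \frac{1}{2 \frac{\frac{36}{35} x}{-35 + x}} = \frac{1}{2 \frac{36 x}{35 \left(-35 + x\right)}} = \frac{\frac{35}{36} \frac{1}{x} \left(-35 + x\right)}{2} = \frac{35 \left(-35 + x\right)}{72 x}$)
$\left(-2597 + q{\left(Y \right)}\right) + I{\left(34 \right)} = \left(-2597 + \frac{35 \left(-35 - 36\right)}{72 \left(-36\right)}\right) + 2 \cdot 34 = \left(-2597 + \frac{35}{72} \left(- \frac{1}{36}\right) \left(-71\right)\right) + 68 = \left(-2597 + \frac{2485}{2592}\right) + 68 = - \frac{6728939}{2592} + 68 = - \frac{6552683}{2592}$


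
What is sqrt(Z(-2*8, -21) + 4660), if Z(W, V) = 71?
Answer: sqrt(4731) ≈ 68.782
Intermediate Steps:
sqrt(Z(-2*8, -21) + 4660) = sqrt(71 + 4660) = sqrt(4731)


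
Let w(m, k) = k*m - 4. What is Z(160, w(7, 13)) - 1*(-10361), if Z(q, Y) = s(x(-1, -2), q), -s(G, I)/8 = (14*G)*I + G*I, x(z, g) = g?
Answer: 48761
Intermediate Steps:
w(m, k) = -4 + k*m
s(G, I) = -120*G*I (s(G, I) = -8*((14*G)*I + G*I) = -8*(14*G*I + G*I) = -120*G*I)
Z(q, Y) = 240*q (Z(q, Y) = -120*(-2)*q = 240*q)
Z(160, w(7, 13)) - 1*(-10361) = 240*160 - 1*(-10361) = 38400 + 10361 = 48761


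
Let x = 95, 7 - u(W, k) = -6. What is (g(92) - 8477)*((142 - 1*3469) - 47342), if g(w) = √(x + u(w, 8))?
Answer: 429521113 - 304014*√3 ≈ 4.2899e+8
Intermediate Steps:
u(W, k) = 13 (u(W, k) = 7 - 1*(-6) = 7 + 6 = 13)
g(w) = 6*√3 (g(w) = √(95 + 13) = √108 = 6*√3)
(g(92) - 8477)*((142 - 1*3469) - 47342) = (6*√3 - 8477)*((142 - 1*3469) - 47342) = (-8477 + 6*√3)*((142 - 3469) - 47342) = (-8477 + 6*√3)*(-3327 - 47342) = (-8477 + 6*√3)*(-50669) = 429521113 - 304014*√3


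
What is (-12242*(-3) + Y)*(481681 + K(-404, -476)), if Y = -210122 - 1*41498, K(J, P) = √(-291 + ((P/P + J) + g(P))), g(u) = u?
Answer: -103510356814 - 644682*I*√130 ≈ -1.0351e+11 - 7.3505e+6*I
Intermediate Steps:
K(J, P) = √(-290 + J + P) (K(J, P) = √(-291 + ((P/P + J) + P)) = √(-291 + ((1 + J) + P)) = √(-291 + (1 + J + P)) = √(-290 + J + P))
Y = -251620 (Y = -210122 - 41498 = -251620)
(-12242*(-3) + Y)*(481681 + K(-404, -476)) = (-12242*(-3) - 251620)*(481681 + √(-290 - 404 - 476)) = (36726 - 251620)*(481681 + √(-1170)) = -214894*(481681 + 3*I*√130) = -103510356814 - 644682*I*√130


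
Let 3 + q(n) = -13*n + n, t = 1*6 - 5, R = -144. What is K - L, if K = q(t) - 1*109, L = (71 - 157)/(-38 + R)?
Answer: -11327/91 ≈ -124.47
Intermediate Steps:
L = 43/91 (L = (71 - 157)/(-38 - 144) = -86/(-182) = -86*(-1/182) = 43/91 ≈ 0.47253)
t = 1 (t = 6 - 5 = 1)
q(n) = -3 - 12*n (q(n) = -3 + (-13*n + n) = -3 - 12*n)
K = -124 (K = (-3 - 12*1) - 1*109 = (-3 - 12) - 109 = -15 - 109 = -124)
K - L = -124 - 1*43/91 = -124 - 43/91 = -11327/91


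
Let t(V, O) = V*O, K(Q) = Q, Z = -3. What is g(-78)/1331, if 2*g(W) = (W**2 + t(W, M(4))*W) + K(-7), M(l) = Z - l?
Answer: -36511/2662 ≈ -13.716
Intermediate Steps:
M(l) = -3 - l
t(V, O) = O*V
g(W) = -7/2 - 3*W**2 (g(W) = ((W**2 + ((-3 - 1*4)*W)*W) - 7)/2 = ((W**2 + ((-3 - 4)*W)*W) - 7)/2 = ((W**2 + (-7*W)*W) - 7)/2 = ((W**2 - 7*W**2) - 7)/2 = (-6*W**2 - 7)/2 = (-7 - 6*W**2)/2 = -7/2 - 3*W**2)
g(-78)/1331 = (-7/2 - 3*(-78)**2)/1331 = (-7/2 - 3*6084)*(1/1331) = (-7/2 - 18252)*(1/1331) = -36511/2*1/1331 = -36511/2662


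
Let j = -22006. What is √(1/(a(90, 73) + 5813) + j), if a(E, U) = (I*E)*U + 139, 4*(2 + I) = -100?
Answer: I*√646778078666502/171438 ≈ 148.34*I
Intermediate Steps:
I = -27 (I = -2 + (¼)*(-100) = -2 - 25 = -27)
a(E, U) = 139 - 27*E*U (a(E, U) = (-27*E)*U + 139 = -27*E*U + 139 = 139 - 27*E*U)
√(1/(a(90, 73) + 5813) + j) = √(1/((139 - 27*90*73) + 5813) - 22006) = √(1/((139 - 177390) + 5813) - 22006) = √(1/(-177251 + 5813) - 22006) = √(1/(-171438) - 22006) = √(-1/171438 - 22006) = √(-3772664629/171438) = I*√646778078666502/171438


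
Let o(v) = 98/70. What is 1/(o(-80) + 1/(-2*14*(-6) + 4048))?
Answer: 21080/29517 ≈ 0.71416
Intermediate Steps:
o(v) = 7/5 (o(v) = 98*(1/70) = 7/5)
1/(o(-80) + 1/(-2*14*(-6) + 4048)) = 1/(7/5 + 1/(-2*14*(-6) + 4048)) = 1/(7/5 + 1/(-28*(-6) + 4048)) = 1/(7/5 + 1/(168 + 4048)) = 1/(7/5 + 1/4216) = 1/(29517/21080) = 21080/29517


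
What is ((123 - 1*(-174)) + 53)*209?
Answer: 73150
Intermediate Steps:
((123 - 1*(-174)) + 53)*209 = ((123 + 174) + 53)*209 = (297 + 53)*209 = 350*209 = 73150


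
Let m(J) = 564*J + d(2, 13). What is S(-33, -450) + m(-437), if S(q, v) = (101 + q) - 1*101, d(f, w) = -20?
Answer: -246521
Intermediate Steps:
m(J) = -20 + 564*J (m(J) = 564*J - 20 = -20 + 564*J)
S(q, v) = q (S(q, v) = (101 + q) - 101 = q)
S(-33, -450) + m(-437) = -33 + (-20 + 564*(-437)) = -33 + (-20 - 246468) = -33 - 246488 = -246521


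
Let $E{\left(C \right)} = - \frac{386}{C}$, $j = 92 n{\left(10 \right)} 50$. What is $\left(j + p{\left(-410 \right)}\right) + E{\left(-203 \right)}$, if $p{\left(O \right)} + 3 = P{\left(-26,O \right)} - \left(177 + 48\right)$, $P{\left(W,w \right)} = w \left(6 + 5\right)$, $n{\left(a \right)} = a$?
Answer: $\frac{8376572}{203} \approx 41264.0$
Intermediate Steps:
$P{\left(W,w \right)} = 11 w$ ($P{\left(W,w \right)} = w 11 = 11 w$)
$j = 46000$ ($j = 92 \cdot 10 \cdot 50 = 920 \cdot 50 = 46000$)
$p{\left(O \right)} = -228 + 11 O$ ($p{\left(O \right)} = -3 + \left(11 O - \left(177 + 48\right)\right) = -3 + \left(11 O - 225\right) = -3 + \left(-225 + 11 O\right) = -228 + 11 O$)
$\left(j + p{\left(-410 \right)}\right) + E{\left(-203 \right)} = \left(46000 + \left(-228 + 11 \left(-410\right)\right)\right) - \frac{386}{-203} = \left(46000 - 4738\right) - - \frac{386}{203} = \left(46000 - 4738\right) + \frac{386}{203} = 41262 + \frac{386}{203} = \frac{8376572}{203}$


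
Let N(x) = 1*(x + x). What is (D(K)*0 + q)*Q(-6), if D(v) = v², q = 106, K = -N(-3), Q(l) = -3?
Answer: -318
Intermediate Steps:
N(x) = 2*x (N(x) = 1*(2*x) = 2*x)
K = 6 (K = -2*(-3) = -1*(-6) = 6)
(D(K)*0 + q)*Q(-6) = (6²*0 + 106)*(-3) = (36*0 + 106)*(-3) = (0 + 106)*(-3) = 106*(-3) = -318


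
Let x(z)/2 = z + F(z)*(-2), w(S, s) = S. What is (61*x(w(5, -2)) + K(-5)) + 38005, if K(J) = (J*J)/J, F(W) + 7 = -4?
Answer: 41294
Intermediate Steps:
F(W) = -11 (F(W) = -7 - 4 = -11)
K(J) = J (K(J) = J²/J = J)
x(z) = 44 + 2*z (x(z) = 2*(z - 11*(-2)) = 2*(z + 22) = 2*(22 + z) = 44 + 2*z)
(61*x(w(5, -2)) + K(-5)) + 38005 = (61*(44 + 2*5) - 5) + 38005 = (61*(44 + 10) - 5) + 38005 = (61*54 - 5) + 38005 = (3294 - 5) + 38005 = 3289 + 38005 = 41294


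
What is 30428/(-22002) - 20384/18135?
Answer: -12824366/5115465 ≈ -2.5070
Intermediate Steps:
30428/(-22002) - 20384/18135 = 30428*(-1/22002) - 20384*1/18135 = -15214/11001 - 1568/1395 = -12824366/5115465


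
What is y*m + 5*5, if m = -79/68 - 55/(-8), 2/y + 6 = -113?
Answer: 28789/1156 ≈ 24.904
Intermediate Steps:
y = -2/119 (y = 2/(-6 - 113) = 2/(-119) = 2*(-1/119) = -2/119 ≈ -0.016807)
m = 777/136 (m = -79*1/68 - 55*(-⅛) = -79/68 + 55/8 = 777/136 ≈ 5.7132)
y*m + 5*5 = -2/119*777/136 + 5*5 = -111/1156 + 25 = 28789/1156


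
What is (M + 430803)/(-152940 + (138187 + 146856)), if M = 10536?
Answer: 441339/132103 ≈ 3.3409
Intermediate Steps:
(M + 430803)/(-152940 + (138187 + 146856)) = (10536 + 430803)/(-152940 + (138187 + 146856)) = 441339/(-152940 + 285043) = 441339/132103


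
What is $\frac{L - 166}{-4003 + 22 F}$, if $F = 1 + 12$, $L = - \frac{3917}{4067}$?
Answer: $\frac{679039}{15117039} \approx 0.044919$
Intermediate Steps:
$L = - \frac{3917}{4067}$ ($L = \left(-3917\right) \frac{1}{4067} = - \frac{3917}{4067} \approx -0.96312$)
$F = 13$
$\frac{L - 166}{-4003 + 22 F} = \frac{- \frac{3917}{4067} - 166}{-4003 + 22 \cdot 13} = - \frac{679039}{4067 \left(-4003 + 286\right)} = - \frac{679039}{4067 \left(-3717\right)} = \left(- \frac{679039}{4067}\right) \left(- \frac{1}{3717}\right) = \frac{679039}{15117039}$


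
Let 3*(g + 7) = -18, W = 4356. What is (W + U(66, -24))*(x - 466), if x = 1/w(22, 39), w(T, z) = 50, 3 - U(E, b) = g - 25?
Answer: -102445703/50 ≈ -2.0489e+6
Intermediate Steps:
g = -13 (g = -7 + (⅓)*(-18) = -7 - 6 = -13)
U(E, b) = 41 (U(E, b) = 3 - (-13 - 25) = 3 - 1*(-38) = 3 + 38 = 41)
x = 1/50 ≈ 0.020000
(W + U(66, -24))*(x - 466) = (4356 + 41)*(1/50 - 466) = 4397*(-23299/50) = -102445703/50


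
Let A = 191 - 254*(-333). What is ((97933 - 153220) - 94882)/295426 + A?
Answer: 25043998129/295426 ≈ 84773.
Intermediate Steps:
A = 84773 (A = 191 + 84582 = 84773)
((97933 - 153220) - 94882)/295426 + A = ((97933 - 153220) - 94882)/295426 + 84773 = (-55287 - 94882)*(1/295426) + 84773 = -150169*1/295426 + 84773 = -150169/295426 + 84773 = 25043998129/295426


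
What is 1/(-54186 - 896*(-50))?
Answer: -1/9386 ≈ -0.00010654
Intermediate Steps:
1/(-54186 - 896*(-50)) = 1/(-54186 + 44800) = 1/(-9386) = -1/9386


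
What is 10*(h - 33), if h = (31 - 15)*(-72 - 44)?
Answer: -18890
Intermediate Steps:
h = -1856 (h = 16*(-116) = -1856)
10*(h - 33) = 10*(-1856 - 33) = 10*(-1889) = -18890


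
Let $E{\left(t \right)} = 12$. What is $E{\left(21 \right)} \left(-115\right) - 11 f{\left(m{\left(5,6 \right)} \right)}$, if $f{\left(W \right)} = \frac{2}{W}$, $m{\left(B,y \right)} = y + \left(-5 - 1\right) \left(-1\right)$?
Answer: $- \frac{8291}{6} \approx -1381.8$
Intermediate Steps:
$m{\left(B,y \right)} = 6 + y$ ($m{\left(B,y \right)} = y - -6 = y + 6 = 6 + y$)
$E{\left(21 \right)} \left(-115\right) - 11 f{\left(m{\left(5,6 \right)} \right)} = 12 \left(-115\right) - 11 \frac{2}{6 + 6} = -1380 - 11 \cdot \frac{2}{12} = -1380 - 11 \cdot 2 \cdot \frac{1}{12} = -1380 - \frac{11}{6} = - \frac{8291}{6}$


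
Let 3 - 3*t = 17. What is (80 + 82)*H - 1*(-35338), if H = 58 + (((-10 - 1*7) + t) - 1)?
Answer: 41062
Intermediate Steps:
t = -14/3 (t = 1 - ⅓*17 = 1 - 17/3 = -14/3 ≈ -4.6667)
H = 106/3 (H = 58 + (((-10 - 1*7) - 14/3) - 1) = 58 + (((-10 - 7) - 14/3) - 1) = 58 + ((-17 - 14/3) - 1) = 58 + (-65/3 - 1) = 58 - 68/3 = 106/3 ≈ 35.333)
(80 + 82)*H - 1*(-35338) = (80 + 82)*(106/3) - 1*(-35338) = 162*(106/3) + 35338 = 5724 + 35338 = 41062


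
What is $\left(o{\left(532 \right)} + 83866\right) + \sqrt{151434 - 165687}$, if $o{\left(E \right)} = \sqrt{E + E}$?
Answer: $83866 + 2 \sqrt{266} + i \sqrt{14253} \approx 83899.0 + 119.39 i$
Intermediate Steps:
$o{\left(E \right)} = \sqrt{2} \sqrt{E}$ ($o{\left(E \right)} = \sqrt{2 E} = \sqrt{2} \sqrt{E}$)
$\left(o{\left(532 \right)} + 83866\right) + \sqrt{151434 - 165687} = \left(\sqrt{2} \sqrt{532} + 83866\right) + \sqrt{151434 - 165687} = \left(\sqrt{2} \cdot 2 \sqrt{133} + 83866\right) + \sqrt{-14253} = \left(2 \sqrt{266} + 83866\right) + i \sqrt{14253} = \left(83866 + 2 \sqrt{266}\right) + i \sqrt{14253} = 83866 + 2 \sqrt{266} + i \sqrt{14253}$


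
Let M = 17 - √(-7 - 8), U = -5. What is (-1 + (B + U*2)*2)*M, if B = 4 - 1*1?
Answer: -255 + 15*I*√15 ≈ -255.0 + 58.095*I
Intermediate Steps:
B = 3 (B = 4 - 1 = 3)
M = 17 - I*√15 (M = 17 - √(-15) = 17 - I*√15 ≈ 17.0 - 3.873*I)
(-1 + (B + U*2)*2)*M = (-1 + (3 - 5*2)*2)*(17 - I*√15) = (-1 + (3 - 10)*2)*(17 - I*√15) = (-1 - 7*2)*(17 - I*√15) = (-1 - 14)*(17 - I*√15) = -15*(17 - I*√15) = -255 + 15*I*√15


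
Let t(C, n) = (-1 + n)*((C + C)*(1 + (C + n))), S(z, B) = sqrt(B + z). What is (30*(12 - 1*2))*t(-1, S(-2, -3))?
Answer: 3000 + 600*I*sqrt(5) ≈ 3000.0 + 1341.6*I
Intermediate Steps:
t(C, n) = 2*C*(-1 + n)*(1 + C + n) (t(C, n) = (-1 + n)*((2*C)*(1 + C + n)) = (-1 + n)*(2*C*(1 + C + n)) = 2*C*(-1 + n)*(1 + C + n))
(30*(12 - 1*2))*t(-1, S(-2, -3)) = (30*(12 - 1*2))*(2*(-1)*(-1 + (sqrt(-3 - 2))**2 - 1*(-1) - sqrt(-3 - 2))) = (30*(12 - 2))*(2*(-1)*(-1 + (sqrt(-5))**2 + 1 - sqrt(-5))) = (30*10)*(2*(-1)*(-1 + (I*sqrt(5))**2 + 1 - I*sqrt(5))) = 300*(2*(-1)*(-1 - 5 + 1 - I*sqrt(5))) = 300*(2*(-1)*(-5 - I*sqrt(5))) = 300*(10 + 2*I*sqrt(5)) = 3000 + 600*I*sqrt(5)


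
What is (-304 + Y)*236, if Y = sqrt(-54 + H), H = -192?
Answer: -71744 + 236*I*sqrt(246) ≈ -71744.0 + 3701.5*I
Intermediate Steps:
Y = I*sqrt(246) (Y = sqrt(-54 - 192) = sqrt(-246) = I*sqrt(246) ≈ 15.684*I)
(-304 + Y)*236 = (-304 + I*sqrt(246))*236 = -71744 + 236*I*sqrt(246)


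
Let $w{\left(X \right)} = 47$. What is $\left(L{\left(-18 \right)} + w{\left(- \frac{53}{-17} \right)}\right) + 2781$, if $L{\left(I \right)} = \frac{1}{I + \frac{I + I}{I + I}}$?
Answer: $\frac{48075}{17} \approx 2827.9$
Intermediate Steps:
$L{\left(I \right)} = \frac{1}{1 + I}$ ($L{\left(I \right)} = \frac{1}{I + \frac{2 I}{2 I}} = \frac{1}{I + 2 I \frac{1}{2 I}} = \frac{1}{I + 1} = \frac{1}{1 + I}$)
$\left(L{\left(-18 \right)} + w{\left(- \frac{53}{-17} \right)}\right) + 2781 = \left(\frac{1}{1 - 18} + 47\right) + 2781 = \left(\frac{1}{-17} + 47\right) + 2781 = \left(- \frac{1}{17} + 47\right) + 2781 = \frac{798}{17} + 2781 = \frac{48075}{17}$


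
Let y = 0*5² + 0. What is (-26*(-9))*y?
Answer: 0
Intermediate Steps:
y = 0 (y = 0*25 + 0 = 0 + 0 = 0)
(-26*(-9))*y = -26*(-9)*0 = 234*0 = 0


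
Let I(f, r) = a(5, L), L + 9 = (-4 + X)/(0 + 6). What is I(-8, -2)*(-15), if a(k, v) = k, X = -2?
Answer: -75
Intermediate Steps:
L = -10 (L = -9 + (-4 - 2)/(0 + 6) = -9 - 6/6 = -9 - 6*⅙ = -9 - 1 = -10)
I(f, r) = 5
I(-8, -2)*(-15) = 5*(-15) = -75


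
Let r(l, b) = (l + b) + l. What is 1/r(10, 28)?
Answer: 1/48 ≈ 0.020833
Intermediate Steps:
r(l, b) = b + 2*l (r(l, b) = (b + l) + l = b + 2*l)
1/r(10, 28) = 1/(28 + 2*10) = 1/(28 + 20) = 1/48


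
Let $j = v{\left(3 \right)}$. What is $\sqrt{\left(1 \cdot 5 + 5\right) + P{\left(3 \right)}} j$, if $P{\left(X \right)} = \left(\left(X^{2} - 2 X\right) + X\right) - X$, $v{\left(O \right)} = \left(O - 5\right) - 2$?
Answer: $- 4 \sqrt{13} \approx -14.422$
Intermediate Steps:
$v{\left(O \right)} = -7 + O$ ($v{\left(O \right)} = \left(-5 + O\right) - 2 = -7 + O$)
$j = -4$ ($j = -7 + 3 = -4$)
$P{\left(X \right)} = X^{2} - 2 X$ ($P{\left(X \right)} = \left(X^{2} - X\right) - X = X^{2} - 2 X$)
$\sqrt{\left(1 \cdot 5 + 5\right) + P{\left(3 \right)}} j = \sqrt{\left(1 \cdot 5 + 5\right) + 3 \left(-2 + 3\right)} \left(-4\right) = \sqrt{\left(5 + 5\right) + 3 \cdot 1} \left(-4\right) = \sqrt{10 + 3} \left(-4\right) = \sqrt{13} \left(-4\right) = - 4 \sqrt{13}$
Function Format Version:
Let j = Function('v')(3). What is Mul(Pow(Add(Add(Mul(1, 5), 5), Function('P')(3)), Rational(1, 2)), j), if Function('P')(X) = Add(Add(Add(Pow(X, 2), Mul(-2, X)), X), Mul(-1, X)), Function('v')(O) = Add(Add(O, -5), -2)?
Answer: Mul(-4, Pow(13, Rational(1, 2))) ≈ -14.422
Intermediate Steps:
Function('v')(O) = Add(-7, O) (Function('v')(O) = Add(Add(-5, O), -2) = Add(-7, O))
j = -4 (j = Add(-7, 3) = -4)
Function('P')(X) = Add(Pow(X, 2), Mul(-2, X)) (Function('P')(X) = Add(Add(Pow(X, 2), Mul(-1, X)), Mul(-1, X)) = Add(Pow(X, 2), Mul(-2, X)))
Mul(Pow(Add(Add(Mul(1, 5), 5), Function('P')(3)), Rational(1, 2)), j) = Mul(Pow(Add(Add(Mul(1, 5), 5), Mul(3, Add(-2, 3))), Rational(1, 2)), -4) = Mul(Pow(Add(Add(5, 5), Mul(3, 1)), Rational(1, 2)), -4) = Mul(Pow(Add(10, 3), Rational(1, 2)), -4) = Mul(Pow(13, Rational(1, 2)), -4) = Mul(-4, Pow(13, Rational(1, 2)))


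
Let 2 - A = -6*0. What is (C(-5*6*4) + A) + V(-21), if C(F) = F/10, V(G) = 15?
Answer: 5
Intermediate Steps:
A = 2 (A = 2 - (-6)*0 = 2 - 1*0 = 2 + 0 = 2)
C(F) = F/10 (C(F) = F*(⅒) = F/10)
(C(-5*6*4) + A) + V(-21) = ((-5*6*4)/10 + 2) + 15 = ((-30*4)/10 + 2) + 15 = ((⅒)*(-120) + 2) + 15 = (-12 + 2) + 15 = -10 + 15 = 5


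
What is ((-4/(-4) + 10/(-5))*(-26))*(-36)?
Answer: -936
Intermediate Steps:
((-4/(-4) + 10/(-5))*(-26))*(-36) = ((-4*(-1/4) + 10*(-1/5))*(-26))*(-36) = ((1 - 2)*(-26))*(-36) = -1*(-26)*(-36) = 26*(-36) = -936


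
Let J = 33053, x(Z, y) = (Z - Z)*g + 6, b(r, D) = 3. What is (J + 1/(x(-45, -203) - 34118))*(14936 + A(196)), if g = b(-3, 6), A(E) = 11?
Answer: 16852801316445/34112 ≈ 4.9404e+8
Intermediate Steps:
g = 3
x(Z, y) = 6 (x(Z, y) = (Z - Z)*3 + 6 = 0*3 + 6 = 0 + 6 = 6)
(J + 1/(x(-45, -203) - 34118))*(14936 + A(196)) = (33053 + 1/(6 - 34118))*(14936 + 11) = (33053 + 1/(-34112))*14947 = (33053 - 1/34112)*14947 = (1127503935/34112)*14947 = 16852801316445/34112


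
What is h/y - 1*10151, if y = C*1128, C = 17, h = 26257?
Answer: -194629319/19176 ≈ -10150.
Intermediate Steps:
y = 19176 (y = 17*1128 = 19176)
h/y - 1*10151 = 26257/19176 - 1*10151 = 26257*(1/19176) - 10151 = 26257/19176 - 10151 = -194629319/19176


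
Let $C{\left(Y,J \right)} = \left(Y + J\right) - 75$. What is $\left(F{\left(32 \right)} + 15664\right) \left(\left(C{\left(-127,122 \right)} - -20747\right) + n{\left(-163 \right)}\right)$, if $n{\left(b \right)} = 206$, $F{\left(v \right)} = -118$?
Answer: $324491658$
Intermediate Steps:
$C{\left(Y,J \right)} = -75 + J + Y$ ($C{\left(Y,J \right)} = \left(J + Y\right) - 75 = -75 + J + Y$)
$\left(F{\left(32 \right)} + 15664\right) \left(\left(C{\left(-127,122 \right)} - -20747\right) + n{\left(-163 \right)}\right) = \left(-118 + 15664\right) \left(\left(\left(-75 + 122 - 127\right) - -20747\right) + 206\right) = 15546 \left(\left(-80 + 20747\right) + 206\right) = 15546 \left(20667 + 206\right) = 15546 \cdot 20873 = 324491658$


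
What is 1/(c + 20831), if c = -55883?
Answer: -1/35052 ≈ -2.8529e-5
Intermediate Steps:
1/(c + 20831) = 1/(-55883 + 20831) = 1/(-35052) = -1/35052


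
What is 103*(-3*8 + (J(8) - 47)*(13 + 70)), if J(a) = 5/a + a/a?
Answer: -3123063/8 ≈ -3.9038e+5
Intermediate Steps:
J(a) = 1 + 5/a (J(a) = 5/a + 1 = 1 + 5/a)
103*(-3*8 + (J(8) - 47)*(13 + 70)) = 103*(-3*8 + ((5 + 8)/8 - 47)*(13 + 70)) = 103*(-24 + ((⅛)*13 - 47)*83) = 103*(-24 + (13/8 - 47)*83) = 103*(-24 - 363/8*83) = 103*(-24 - 30129/8) = 103*(-30321/8) = -3123063/8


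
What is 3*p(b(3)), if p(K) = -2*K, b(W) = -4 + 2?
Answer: 12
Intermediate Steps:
b(W) = -2
3*p(b(3)) = 3*(-2*(-2)) = 3*4 = 12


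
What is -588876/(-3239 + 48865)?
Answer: -294438/22813 ≈ -12.907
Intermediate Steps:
-588876/(-3239 + 48865) = -588876/45626 = -588876*1/45626 = -294438/22813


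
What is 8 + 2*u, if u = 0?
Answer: 8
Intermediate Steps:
8 + 2*u = 8 + 2*0 = 8 + 0 = 8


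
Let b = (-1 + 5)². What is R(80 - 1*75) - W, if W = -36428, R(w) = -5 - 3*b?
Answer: 36375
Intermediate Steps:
b = 16 (b = 4² = 16)
R(w) = -53 (R(w) = -5 - 3*16 = -5 - 48 = -53)
R(80 - 1*75) - W = -53 - 1*(-36428) = -53 + 36428 = 36375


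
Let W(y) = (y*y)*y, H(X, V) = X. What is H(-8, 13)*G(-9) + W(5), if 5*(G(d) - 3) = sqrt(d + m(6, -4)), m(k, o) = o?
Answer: 101 - 8*I*sqrt(13)/5 ≈ 101.0 - 5.7689*I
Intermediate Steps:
W(y) = y**3 (W(y) = y**2*y = y**3)
G(d) = 3 + sqrt(-4 + d)/5 (G(d) = 3 + sqrt(d - 4)/5 = 3 + sqrt(-4 + d)/5)
H(-8, 13)*G(-9) + W(5) = -8*(3 + sqrt(-4 - 9)/5) + 5**3 = -8*(3 + sqrt(-13)/5) + 125 = -8*(3 + (I*sqrt(13))/5) + 125 = -8*(3 + I*sqrt(13)/5) + 125 = (-24 - 8*I*sqrt(13)/5) + 125 = 101 - 8*I*sqrt(13)/5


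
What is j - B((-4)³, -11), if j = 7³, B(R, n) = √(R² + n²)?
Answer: 343 - √4217 ≈ 278.06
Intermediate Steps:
j = 343
j - B((-4)³, -11) = 343 - √(((-4)³)² + (-11)²) = 343 - √((-64)² + 121) = 343 - √(4096 + 121) = 343 - √4217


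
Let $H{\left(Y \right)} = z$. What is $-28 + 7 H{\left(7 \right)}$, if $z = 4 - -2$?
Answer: $14$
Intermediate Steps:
$z = 6$ ($z = 4 + 2 = 6$)
$H{\left(Y \right)} = 6$
$-28 + 7 H{\left(7 \right)} = -28 + 7 \cdot 6 = -28 + 42 = 14$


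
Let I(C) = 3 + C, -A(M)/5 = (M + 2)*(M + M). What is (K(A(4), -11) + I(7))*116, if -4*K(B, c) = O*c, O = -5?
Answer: -435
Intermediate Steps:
A(M) = -10*M*(2 + M) (A(M) = -5*(M + 2)*(M + M) = -5*(2 + M)*2*M = -10*M*(2 + M))
K(B, c) = 5*c/4 (K(B, c) = -(-5)*c/4 = 5*c/4)
(K(A(4), -11) + I(7))*116 = ((5/4)*(-11) + (3 + 7))*116 = (-55/4 + 10)*116 = -15/4*116 = -435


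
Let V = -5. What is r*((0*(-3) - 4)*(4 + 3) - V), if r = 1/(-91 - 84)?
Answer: 23/175 ≈ 0.13143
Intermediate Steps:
r = -1/175 (r = 1/(-175) = -1/175 ≈ -0.0057143)
r*((0*(-3) - 4)*(4 + 3) - V) = -((0*(-3) - 4)*(4 + 3) - 1*(-5))/175 = -((0 - 4)*7 + 5)/175 = -(-4*7 + 5)/175 = -(-28 + 5)/175 = -1/175*(-23) = 23/175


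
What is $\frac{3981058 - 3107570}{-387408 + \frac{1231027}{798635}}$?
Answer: $- \frac{99656869840}{44199479579} \approx -2.2547$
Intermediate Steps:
$\frac{3981058 - 3107570}{-387408 + \frac{1231027}{798635}} = \frac{873488}{-387408 + 1231027 \cdot \frac{1}{798635}} = \frac{873488}{-387408 + \frac{1231027}{798635}} = \frac{873488}{- \frac{309396357053}{798635}} = 873488 \left(- \frac{798635}{309396357053}\right) = - \frac{99656869840}{44199479579}$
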